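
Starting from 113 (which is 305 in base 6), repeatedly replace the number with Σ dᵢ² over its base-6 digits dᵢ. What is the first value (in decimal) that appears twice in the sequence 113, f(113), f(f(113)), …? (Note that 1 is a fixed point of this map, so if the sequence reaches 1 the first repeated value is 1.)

41

113 = (3,0,5)_6 → 3² + 0² + 5² = 34
34 = (5,4)_6 → 5² + 4² = 41
41 = (1,0,5)_6 → 1² + 0² + 5² = 26
26 = (4,2)_6 → 4² + 2² = 20
20 = (3,2)_6 → 3² + 2² = 13
13 = (2,1)_6 → 2² + 1² = 5
5 = (5)_6 → 5² = 25
25 = (4,1)_6 → 4² + 1² = 17
17 = (2,5)_6 → 2² + 5² = 29
29 = (4,5)_6 → 4² + 5² = 41  — 41 already appeared earlier.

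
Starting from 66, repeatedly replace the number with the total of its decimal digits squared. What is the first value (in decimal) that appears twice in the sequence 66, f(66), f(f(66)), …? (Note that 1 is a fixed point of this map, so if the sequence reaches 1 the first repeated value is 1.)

89

66 → 6² + 6² = 36 + 36 = 72
72 → 7² + 2² = 49 + 4 = 53
53 → 5² + 3² = 25 + 9 = 34
34 → 3² + 4² = 9 + 16 = 25
25 → 2² + 5² = 4 + 25 = 29
29 → 2² + 9² = 4 + 81 = 85
85 → 8² + 5² = 64 + 25 = 89
89 → 8² + 9² = 64 + 81 = 145
145 → 1² + 4² + 5² = 1 + 16 + 25 = 42
42 → 4² + 2² = 16 + 4 = 20
20 → 2² + 0² = 4 + 0 = 4
4 → 4² = 16
16 → 1² + 6² = 1 + 36 = 37
37 → 3² + 7² = 9 + 49 = 58
58 → 5² + 8² = 25 + 64 = 89  — 89 already appeared earlier.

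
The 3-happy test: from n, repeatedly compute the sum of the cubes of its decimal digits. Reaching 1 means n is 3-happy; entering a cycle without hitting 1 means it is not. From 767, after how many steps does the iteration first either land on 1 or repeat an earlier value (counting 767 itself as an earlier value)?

767 → 902
902 → 737
737 → 713
713 → 371
371 → 371  — 371 repeats.
That took 5 steps.

5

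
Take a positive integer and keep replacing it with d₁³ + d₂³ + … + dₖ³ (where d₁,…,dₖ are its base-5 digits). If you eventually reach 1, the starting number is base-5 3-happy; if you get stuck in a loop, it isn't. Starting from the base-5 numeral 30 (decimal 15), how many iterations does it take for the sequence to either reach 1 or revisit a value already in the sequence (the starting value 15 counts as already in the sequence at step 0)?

5

15 = (3,0)_5 → 3³ + 0³ = 27 + 0 = 27
27 = (1,0,2)_5 → 1³ + 0³ + 2³ = 1 + 0 + 8 = 9
9 = (1,4)_5 → 1³ + 4³ = 1 + 64 = 65
65 = (2,3,0)_5 → 2³ + 3³ + 0³ = 8 + 27 + 0 = 35
35 = (1,2,0)_5 → 1³ + 2³ + 0³ = 1 + 8 + 0 = 9  — 9 repeats.
That took 5 steps.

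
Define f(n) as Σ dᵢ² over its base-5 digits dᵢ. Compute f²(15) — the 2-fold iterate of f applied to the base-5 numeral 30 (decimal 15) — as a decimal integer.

15 = (3,0)_5 → 3² + 0² = 9
9 = (1,4)_5 → 1² + 4² = 17

17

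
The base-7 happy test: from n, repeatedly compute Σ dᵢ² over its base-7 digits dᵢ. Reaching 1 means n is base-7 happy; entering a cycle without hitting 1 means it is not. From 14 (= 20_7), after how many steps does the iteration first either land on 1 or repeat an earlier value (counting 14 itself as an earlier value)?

5

14 = (2,0)_7 → 2² + 0² = 4
4 = (4)_7 → 4² = 16
16 = (2,2)_7 → 2² + 2² = 8
8 = (1,1)_7 → 1² + 1² = 2
2 = (2)_7 → 2² = 4  — 4 repeats.
That took 5 steps.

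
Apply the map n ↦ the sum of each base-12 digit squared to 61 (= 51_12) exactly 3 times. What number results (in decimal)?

61 = (5,1)_12 → 5² + 1² = 25 + 1 = 26
26 = (2,2)_12 → 2² + 2² = 4 + 4 = 8
8 = (8)_12 → 8² = 64

64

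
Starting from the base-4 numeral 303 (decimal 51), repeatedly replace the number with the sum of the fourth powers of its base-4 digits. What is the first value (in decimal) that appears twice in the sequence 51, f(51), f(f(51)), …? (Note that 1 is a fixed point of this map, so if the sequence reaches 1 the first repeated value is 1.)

51 = (3,0,3)_4 → 3⁴ + 0⁴ + 3⁴ = 162
162 = (2,2,0,2)_4 → 2⁴ + 2⁴ + 0⁴ + 2⁴ = 48
48 = (3,0,0)_4 → 3⁴ + 0⁴ + 0⁴ = 81
81 = (1,1,0,1)_4 → 1⁴ + 1⁴ + 0⁴ + 1⁴ = 3
3 = (3)_4 → 3⁴ = 81  — 81 already appeared earlier.

81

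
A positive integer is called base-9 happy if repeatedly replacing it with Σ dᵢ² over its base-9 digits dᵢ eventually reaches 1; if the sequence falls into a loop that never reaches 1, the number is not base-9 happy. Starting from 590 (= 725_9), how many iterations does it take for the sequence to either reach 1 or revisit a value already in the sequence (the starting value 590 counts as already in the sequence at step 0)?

590 = (7,2,5)_9 → 7² + 2² + 5² = 49 + 4 + 25 = 78
78 = (8,6)_9 → 8² + 6² = 64 + 36 = 100
100 = (1,2,1)_9 → 1² + 2² + 1² = 1 + 4 + 1 = 6
6 = (6)_9 → 6² = 36
36 = (4,0)_9 → 4² + 0² = 16 + 0 = 16
16 = (1,7)_9 → 1² + 7² = 1 + 49 = 50
50 = (5,5)_9 → 5² + 5² = 25 + 25 = 50  — 50 repeats.
That took 7 steps.

7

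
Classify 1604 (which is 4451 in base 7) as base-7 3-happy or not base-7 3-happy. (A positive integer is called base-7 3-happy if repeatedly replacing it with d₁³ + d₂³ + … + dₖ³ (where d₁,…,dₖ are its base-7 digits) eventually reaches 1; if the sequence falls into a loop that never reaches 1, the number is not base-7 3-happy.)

1604 = (4,4,5,1)_7 → 4³ + 4³ + 5³ + 1³ = 64 + 64 + 125 + 1 = 254
254 = (5,1,2)_7 → 5³ + 1³ + 2³ = 125 + 1 + 8 = 134
134 = (2,5,1)_7 → 2³ + 5³ + 1³ = 8 + 125 + 1 = 134  — 134 already seen; the sequence cycles without reaching 1.

not base-7 3-happy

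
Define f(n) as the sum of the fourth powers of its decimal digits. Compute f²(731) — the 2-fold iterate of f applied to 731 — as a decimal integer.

731 → 7⁴ + 3⁴ + 1⁴ = 2401 + 81 + 1 = 2483
2483 → 2⁴ + 4⁴ + 8⁴ + 3⁴ = 16 + 256 + 4096 + 81 = 4449

4449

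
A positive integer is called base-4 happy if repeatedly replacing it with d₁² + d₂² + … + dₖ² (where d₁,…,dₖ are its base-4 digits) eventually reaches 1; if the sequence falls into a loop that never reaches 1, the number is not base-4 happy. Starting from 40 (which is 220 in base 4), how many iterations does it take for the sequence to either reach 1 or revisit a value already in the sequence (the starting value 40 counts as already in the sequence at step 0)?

40 = (2,2,0)_4 → 2² + 2² + 0² = 8
8 = (2,0)_4 → 2² + 0² = 4
4 = (1,0)_4 → 1² + 0² = 1  — reached 1.
That took 3 steps.

3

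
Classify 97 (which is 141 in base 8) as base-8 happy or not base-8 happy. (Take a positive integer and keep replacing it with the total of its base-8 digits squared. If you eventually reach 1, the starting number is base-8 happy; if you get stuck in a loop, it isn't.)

base-8 happy

97 = (1,4,1)_8 → 1² + 4² + 1² = 18
18 = (2,2)_8 → 2² + 2² = 8
8 = (1,0)_8 → 1² + 0² = 1  — reached 1.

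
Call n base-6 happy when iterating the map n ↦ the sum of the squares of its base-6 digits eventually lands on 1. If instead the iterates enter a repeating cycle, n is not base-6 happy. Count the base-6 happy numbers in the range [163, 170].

163: 163 → 26 → 20 → 13 → 5 → 25 → 17 → 29 → 41 → 26  (repeats 26)
164: 164 → 29 → 41 → 26 → 20 → 13 → 5 → 25 → 17 → 29  (repeats 29)
165: 165 → 34 → 41 → 26 → 20 → 13 → 5 → 25 → 17 → 29 → 41  (repeats 41)
166: 166 → 41 → 26 → 20 → 13 → 5 → 25 → 17 → 29 → 41  (repeats 41)
167: 167 → 50 → 9 → 10 → 17 → 29 → 41 → 26 → 20 → 13 → 5 → 25 → 17  (repeats 17)
168: 168 → 32 → 29 → 41 → 26 → 20 → 13 → 5 → 25 → 17 → 29  (repeats 29)
169: 169 → 33 → 34 → 41 → 26 → 20 → 13 → 5 → 25 → 17 → 29 → 41  (repeats 41)
170: 170 → 36 → 1  (reaches 1)
base-6 happy: 170

1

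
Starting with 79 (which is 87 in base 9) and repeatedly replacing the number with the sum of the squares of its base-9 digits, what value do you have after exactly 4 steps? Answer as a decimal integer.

65

79 = (8,7)_9 → 8² + 7² = 113
113 = (1,3,5)_9 → 1² + 3² + 5² = 35
35 = (3,8)_9 → 3² + 8² = 73
73 = (8,1)_9 → 8² + 1² = 65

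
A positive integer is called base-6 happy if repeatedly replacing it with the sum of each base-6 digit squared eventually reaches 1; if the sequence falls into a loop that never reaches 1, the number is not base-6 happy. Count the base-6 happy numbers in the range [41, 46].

41: 41 → 26 → 20 → 13 → 5 → 25 → 17 → 29 → 41  — not base-6 happy
42: 42 → 2 → 4 → 16 → 20 → 13 → 5 → 25 → 17 → 29 → 41 → 26 → 20  — not base-6 happy
43: 43 → 3 → 9 → 10 → 17 → 29 → 41 → 26 → 20 → 13 → 5 → 25 → 17  — not base-6 happy
44: 44 → 6 → 1  — base-6 happy
45: 45 → 11 → 26 → 20 → 13 → 5 → 25 → 17 → 29 → 41 → 26  — not base-6 happy
46: 46 → 18 → 9 → 10 → 17 → 29 → 41 → 26 → 20 → 13 → 5 → 25 → 17  — not base-6 happy
base-6 happy: 44

1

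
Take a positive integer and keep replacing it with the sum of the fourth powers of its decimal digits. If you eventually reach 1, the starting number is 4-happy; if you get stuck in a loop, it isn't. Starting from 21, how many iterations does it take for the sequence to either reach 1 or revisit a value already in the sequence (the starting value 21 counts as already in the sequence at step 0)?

5

21 → 2⁴ + 1⁴ = 16 + 1 = 17
17 → 1⁴ + 7⁴ = 1 + 2401 = 2402
2402 → 2⁴ + 4⁴ + 0⁴ + 2⁴ = 16 + 256 + 0 + 16 = 288
288 → 2⁴ + 8⁴ + 8⁴ = 16 + 4096 + 4096 = 8208
8208 → 8⁴ + 2⁴ + 0⁴ + 8⁴ = 4096 + 16 + 0 + 4096 = 8208  — 8208 repeats.
That took 5 steps.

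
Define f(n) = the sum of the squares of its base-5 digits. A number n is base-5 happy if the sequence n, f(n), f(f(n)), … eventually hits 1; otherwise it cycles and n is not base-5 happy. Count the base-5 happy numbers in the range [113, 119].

113: 113 → 29 → 17 → 13 → 13  — not base-5 happy
114: 114 → 36 → 6 → 2 → 4 → 16 → 10 → 4  — not base-5 happy
115: 115 → 25 → 1  — base-5 happy
116: 116 → 26 → 2 → 4 → 16 → 10 → 4  — not base-5 happy
117: 117 → 29 → 17 → 13 → 13  — not base-5 happy
118: 118 → 34 → 18 → 18  — not base-5 happy
119: 119 → 41 → 11 → 5 → 1  — base-5 happy
base-5 happy: 115, 119

2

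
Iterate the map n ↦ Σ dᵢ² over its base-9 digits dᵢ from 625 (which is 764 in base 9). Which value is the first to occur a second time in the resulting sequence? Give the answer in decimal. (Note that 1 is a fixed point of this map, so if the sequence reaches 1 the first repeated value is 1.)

625 = (7,6,4)_9 → 7² + 6² + 4² = 49 + 36 + 16 = 101
101 = (1,2,2)_9 → 1² + 2² + 2² = 1 + 4 + 4 = 9
9 = (1,0)_9 → 1² + 0² = 1 + 0 = 1  — reached the fixed point 1.
1 → 1, so 1 is the first repeated value.

1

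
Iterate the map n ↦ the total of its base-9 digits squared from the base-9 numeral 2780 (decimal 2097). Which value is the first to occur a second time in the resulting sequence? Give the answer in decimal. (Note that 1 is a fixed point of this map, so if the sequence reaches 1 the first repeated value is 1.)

65

2097 = (2,7,8,0)_9 → 117
117 = (1,4,0)_9 → 17
17 = (1,8)_9 → 65
65 = (7,2)_9 → 53
53 = (5,8)_9 → 89
89 = (1,0,8)_9 → 65  — 65 already appeared earlier.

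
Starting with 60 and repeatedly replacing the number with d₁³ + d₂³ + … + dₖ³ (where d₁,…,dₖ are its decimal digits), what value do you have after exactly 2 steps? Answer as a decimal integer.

225

60 → 6³ + 0³ = 216 + 0 = 216
216 → 2³ + 1³ + 6³ = 8 + 1 + 216 = 225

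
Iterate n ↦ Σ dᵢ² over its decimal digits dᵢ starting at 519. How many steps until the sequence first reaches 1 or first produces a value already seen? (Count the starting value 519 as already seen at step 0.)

519 → 5² + 1² + 9² = 25 + 1 + 81 = 107
107 → 1² + 0² + 7² = 1 + 0 + 49 = 50
50 → 5² + 0² = 25 + 0 = 25
25 → 2² + 5² = 4 + 25 = 29
29 → 2² + 9² = 4 + 81 = 85
85 → 8² + 5² = 64 + 25 = 89
89 → 8² + 9² = 64 + 81 = 145
145 → 1² + 4² + 5² = 1 + 16 + 25 = 42
42 → 4² + 2² = 16 + 4 = 20
20 → 2² + 0² = 4 + 0 = 4
4 → 4² = 16
16 → 1² + 6² = 1 + 36 = 37
37 → 3² + 7² = 9 + 49 = 58
58 → 5² + 8² = 25 + 64 = 89  — 89 repeats.
That took 14 steps.

14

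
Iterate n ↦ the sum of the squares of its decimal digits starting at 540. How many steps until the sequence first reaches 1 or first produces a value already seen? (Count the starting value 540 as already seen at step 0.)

15

540 → 5² + 4² + 0² = 41
41 → 4² + 1² = 17
17 → 1² + 7² = 50
50 → 5² + 0² = 25
25 → 2² + 5² = 29
29 → 2² + 9² = 85
85 → 8² + 5² = 89
89 → 8² + 9² = 145
145 → 1² + 4² + 5² = 42
42 → 4² + 2² = 20
20 → 2² + 0² = 4
4 → 4² = 16
16 → 1² + 6² = 37
37 → 3² + 7² = 58
58 → 5² + 8² = 89  — 89 repeats.
That took 15 steps.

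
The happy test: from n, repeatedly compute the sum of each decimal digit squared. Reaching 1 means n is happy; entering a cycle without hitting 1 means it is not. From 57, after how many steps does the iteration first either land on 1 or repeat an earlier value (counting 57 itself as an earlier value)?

12

57 → 74
74 → 65
65 → 61
61 → 37
37 → 58
58 → 89
89 → 145
145 → 42
42 → 20
20 → 4
4 → 16
16 → 37  — 37 repeats.
That took 12 steps.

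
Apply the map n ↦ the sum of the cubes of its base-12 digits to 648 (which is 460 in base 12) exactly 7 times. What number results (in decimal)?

648 = (4,6,0)_12 → 4³ + 6³ + 0³ = 64 + 216 + 0 = 280
280 = (1,11,4)_12 → 1³ + 11³ + 4³ = 1 + 1331 + 64 = 1396
1396 = (9,8,4)_12 → 9³ + 8³ + 4³ = 729 + 512 + 64 = 1305
1305 = (9,0,9)_12 → 9³ + 0³ + 9³ = 729 + 0 + 729 = 1458
1458 = (10,1,6)_12 → 10³ + 1³ + 6³ = 1000 + 1 + 216 = 1217
1217 = (8,5,5)_12 → 8³ + 5³ + 5³ = 512 + 125 + 125 = 762
762 = (5,3,6)_12 → 5³ + 3³ + 6³ = 125 + 27 + 216 = 368

368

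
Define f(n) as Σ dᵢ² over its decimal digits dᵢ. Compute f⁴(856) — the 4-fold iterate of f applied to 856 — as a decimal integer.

856 → 8² + 5² + 6² = 125
125 → 1² + 2² + 5² = 30
30 → 3² + 0² = 9
9 → 9² = 81

81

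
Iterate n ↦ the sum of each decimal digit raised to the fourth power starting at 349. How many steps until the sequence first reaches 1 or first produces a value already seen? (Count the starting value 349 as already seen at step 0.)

349 → 3⁴ + 4⁴ + 9⁴ = 81 + 256 + 6561 = 6898
6898 → 6⁴ + 8⁴ + 9⁴ + 8⁴ = 1296 + 4096 + 6561 + 4096 = 16049
16049 → 1⁴ + 6⁴ + 0⁴ + 4⁴ + 9⁴ = 1 + 1296 + 0 + 256 + 6561 = 8114
8114 → 8⁴ + 1⁴ + 1⁴ + 4⁴ = 4096 + 1 + 1 + 256 = 4354
4354 → 4⁴ + 3⁴ + 5⁴ + 4⁴ = 256 + 81 + 625 + 256 = 1218
1218 → 1⁴ + 2⁴ + 1⁴ + 8⁴ = 1 + 16 + 1 + 4096 = 4114
4114 → 4⁴ + 1⁴ + 1⁴ + 4⁴ = 256 + 1 + 1 + 256 = 514
514 → 5⁴ + 1⁴ + 4⁴ = 625 + 1 + 256 = 882
882 → 8⁴ + 8⁴ + 2⁴ = 4096 + 4096 + 16 = 8208
8208 → 8⁴ + 2⁴ + 0⁴ + 8⁴ = 4096 + 16 + 0 + 4096 = 8208  — 8208 repeats.
That took 10 steps.

10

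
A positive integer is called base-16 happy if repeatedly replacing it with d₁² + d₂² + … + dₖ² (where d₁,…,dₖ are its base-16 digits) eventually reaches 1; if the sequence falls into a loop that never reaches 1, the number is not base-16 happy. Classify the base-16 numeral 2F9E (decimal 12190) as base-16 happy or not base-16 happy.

base-16 happy

12190 = (2,15,9,14)_16 → 2² + 15² + 9² + 14² = 506
506 = (1,15,10)_16 → 1² + 15² + 10² = 326
326 = (1,4,6)_16 → 1² + 4² + 6² = 53
53 = (3,5)_16 → 3² + 5² = 34
34 = (2,2)_16 → 2² + 2² = 8
8 = (8)_16 → 8² = 64
64 = (4,0)_16 → 4² + 0² = 16
16 = (1,0)_16 → 1² + 0² = 1  — reached 1.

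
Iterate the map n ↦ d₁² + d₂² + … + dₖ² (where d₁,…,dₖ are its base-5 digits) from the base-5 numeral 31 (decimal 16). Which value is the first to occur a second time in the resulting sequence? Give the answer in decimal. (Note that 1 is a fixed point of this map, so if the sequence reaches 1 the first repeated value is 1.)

16 = (3,1)_5 → 3² + 1² = 9 + 1 = 10
10 = (2,0)_5 → 2² + 0² = 4 + 0 = 4
4 = (4)_5 → 4² = 16  — 16 already appeared earlier.

16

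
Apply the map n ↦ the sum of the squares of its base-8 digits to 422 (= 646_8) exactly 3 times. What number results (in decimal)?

5

422 = (6,4,6)_8 → 6² + 4² + 6² = 88
88 = (1,3,0)_8 → 1² + 3² + 0² = 10
10 = (1,2)_8 → 1² + 2² = 5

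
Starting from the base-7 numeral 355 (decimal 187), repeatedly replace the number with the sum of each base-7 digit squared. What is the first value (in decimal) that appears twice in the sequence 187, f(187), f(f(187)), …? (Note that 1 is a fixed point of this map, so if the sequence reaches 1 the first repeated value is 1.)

187 = (3,5,5)_7 → 59
59 = (1,1,3)_7 → 11
11 = (1,4)_7 → 17
17 = (2,3)_7 → 13
13 = (1,6)_7 → 37
37 = (5,2)_7 → 29
29 = (4,1)_7 → 17  — 17 already appeared earlier.

17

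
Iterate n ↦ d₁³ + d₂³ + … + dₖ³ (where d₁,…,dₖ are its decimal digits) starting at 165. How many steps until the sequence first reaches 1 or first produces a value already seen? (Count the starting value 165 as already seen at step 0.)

7

165 → 1³ + 6³ + 5³ = 1 + 216 + 125 = 342
342 → 3³ + 4³ + 2³ = 27 + 64 + 8 = 99
99 → 9³ + 9³ = 729 + 729 = 1458
1458 → 1³ + 4³ + 5³ + 8³ = 1 + 64 + 125 + 512 = 702
702 → 7³ + 0³ + 2³ = 343 + 0 + 8 = 351
351 → 3³ + 5³ + 1³ = 27 + 125 + 1 = 153
153 → 1³ + 5³ + 3³ = 1 + 125 + 27 = 153  — 153 repeats.
That took 7 steps.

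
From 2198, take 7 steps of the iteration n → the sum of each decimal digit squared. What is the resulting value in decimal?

89

2198 → 2² + 1² + 9² + 8² = 4 + 1 + 81 + 64 = 150
150 → 1² + 5² + 0² = 1 + 25 + 0 = 26
26 → 2² + 6² = 4 + 36 = 40
40 → 4² + 0² = 16 + 0 = 16
16 → 1² + 6² = 1 + 36 = 37
37 → 3² + 7² = 9 + 49 = 58
58 → 5² + 8² = 25 + 64 = 89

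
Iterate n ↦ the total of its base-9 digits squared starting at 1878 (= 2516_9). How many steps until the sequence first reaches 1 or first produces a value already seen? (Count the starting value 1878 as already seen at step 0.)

1878 = (2,5,1,6)_9 → 2² + 5² + 1² + 6² = 4 + 25 + 1 + 36 = 66
66 = (7,3)_9 → 7² + 3² = 49 + 9 = 58
58 = (6,4)_9 → 6² + 4² = 36 + 16 = 52
52 = (5,7)_9 → 5² + 7² = 25 + 49 = 74
74 = (8,2)_9 → 8² + 2² = 64 + 4 = 68
68 = (7,5)_9 → 7² + 5² = 49 + 25 = 74  — 74 repeats.
That took 6 steps.

6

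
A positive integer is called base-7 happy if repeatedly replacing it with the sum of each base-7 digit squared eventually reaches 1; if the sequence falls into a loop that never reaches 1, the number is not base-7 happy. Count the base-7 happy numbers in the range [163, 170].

1

163: 163 → 17 → 13 → 37 → 29 → 17  — not base-7 happy
164: 164 → 22 → 10 → 10  — not base-7 happy
165: 165 → 29 → 17 → 13 → 37 → 29  — not base-7 happy
166: 166 → 38 → 34 → 52 → 10 → 10  — not base-7 happy
167: 167 → 49 → 1  — base-7 happy
168: 168 → 18 → 20 → 40 → 50 → 2 → 4 → 16 → 8 → 2  — not base-7 happy
169: 169 → 19 → 29 → 17 → 13 → 37 → 29  — not base-7 happy
170: 170 → 22 → 10 → 10  — not base-7 happy
base-7 happy: 167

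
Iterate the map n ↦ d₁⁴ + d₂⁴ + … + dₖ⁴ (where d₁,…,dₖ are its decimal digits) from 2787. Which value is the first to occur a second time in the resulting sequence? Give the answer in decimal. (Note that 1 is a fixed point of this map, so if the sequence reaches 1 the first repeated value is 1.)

2178

2787 → 2⁴ + 7⁴ + 8⁴ + 7⁴ = 16 + 2401 + 4096 + 2401 = 8914
8914 → 8⁴ + 9⁴ + 1⁴ + 4⁴ = 4096 + 6561 + 1 + 256 = 10914
10914 → 1⁴ + 0⁴ + 9⁴ + 1⁴ + 4⁴ = 1 + 0 + 6561 + 1 + 256 = 6819
6819 → 6⁴ + 8⁴ + 1⁴ + 9⁴ = 1296 + 4096 + 1 + 6561 = 11954
11954 → 1⁴ + 1⁴ + 9⁴ + 5⁴ + 4⁴ = 1 + 1 + 6561 + 625 + 256 = 7444
7444 → 7⁴ + 4⁴ + 4⁴ + 4⁴ = 2401 + 256 + 256 + 256 = 3169
3169 → 3⁴ + 1⁴ + 6⁴ + 9⁴ = 81 + 1 + 1296 + 6561 = 7939
7939 → 7⁴ + 9⁴ + 3⁴ + 9⁴ = 2401 + 6561 + 81 + 6561 = 15604
15604 → 1⁴ + 5⁴ + 6⁴ + 0⁴ + 4⁴ = 1 + 625 + 1296 + 0 + 256 = 2178
2178 → 2⁴ + 1⁴ + 7⁴ + 8⁴ = 16 + 1 + 2401 + 4096 = 6514
6514 → 6⁴ + 5⁴ + 1⁴ + 4⁴ = 1296 + 625 + 1 + 256 = 2178  — 2178 already appeared earlier.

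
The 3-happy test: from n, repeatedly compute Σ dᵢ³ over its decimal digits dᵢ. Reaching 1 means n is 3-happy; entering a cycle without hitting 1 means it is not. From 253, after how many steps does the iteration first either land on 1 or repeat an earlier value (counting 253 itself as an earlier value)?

253 → 160
160 → 217
217 → 352
352 → 160  — 160 repeats.
That took 4 steps.

4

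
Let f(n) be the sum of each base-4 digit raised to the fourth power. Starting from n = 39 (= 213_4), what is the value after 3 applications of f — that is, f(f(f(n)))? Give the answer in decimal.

17

39 = (2,1,3)_4 → 2⁴ + 1⁴ + 3⁴ = 98
98 = (1,2,0,2)_4 → 1⁴ + 2⁴ + 0⁴ + 2⁴ = 33
33 = (2,0,1)_4 → 2⁴ + 0⁴ + 1⁴ = 17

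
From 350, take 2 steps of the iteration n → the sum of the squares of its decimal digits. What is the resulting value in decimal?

25

350 → 3² + 5² + 0² = 34
34 → 3² + 4² = 25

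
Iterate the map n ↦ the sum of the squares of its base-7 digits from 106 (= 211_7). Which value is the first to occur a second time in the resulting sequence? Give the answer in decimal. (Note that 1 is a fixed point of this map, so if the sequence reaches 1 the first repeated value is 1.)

106 = (2,1,1)_7 → 2² + 1² + 1² = 4 + 1 + 1 = 6
6 = (6)_7 → 6² = 36
36 = (5,1)_7 → 5² + 1² = 25 + 1 = 26
26 = (3,5)_7 → 3² + 5² = 9 + 25 = 34
34 = (4,6)_7 → 4² + 6² = 16 + 36 = 52
52 = (1,0,3)_7 → 1² + 0² + 3² = 1 + 0 + 9 = 10
10 = (1,3)_7 → 1² + 3² = 1 + 9 = 10  — 10 already appeared earlier.

10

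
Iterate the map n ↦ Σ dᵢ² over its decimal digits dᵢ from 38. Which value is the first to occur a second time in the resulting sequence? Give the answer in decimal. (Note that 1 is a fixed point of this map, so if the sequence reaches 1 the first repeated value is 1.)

38 → 3² + 8² = 9 + 64 = 73
73 → 7² + 3² = 49 + 9 = 58
58 → 5² + 8² = 25 + 64 = 89
89 → 8² + 9² = 64 + 81 = 145
145 → 1² + 4² + 5² = 1 + 16 + 25 = 42
42 → 4² + 2² = 16 + 4 = 20
20 → 2² + 0² = 4 + 0 = 4
4 → 4² = 16
16 → 1² + 6² = 1 + 36 = 37
37 → 3² + 7² = 9 + 49 = 58  — 58 already appeared earlier.

58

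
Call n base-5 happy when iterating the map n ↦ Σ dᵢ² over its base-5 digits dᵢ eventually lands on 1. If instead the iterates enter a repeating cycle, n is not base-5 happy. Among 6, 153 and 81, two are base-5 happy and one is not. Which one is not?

6

6: 6 → 2 → 4 → 16 → 10 → 4  — repeats 4 (not base-5 happy)
153: 153 → 11 → 5 → 1  — reaches 1 (base-5 happy)
81: 81 → 11 → 5 → 1  — reaches 1 (base-5 happy)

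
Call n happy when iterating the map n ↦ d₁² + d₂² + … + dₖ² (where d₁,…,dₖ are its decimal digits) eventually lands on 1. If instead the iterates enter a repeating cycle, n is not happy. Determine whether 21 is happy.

21 → 2² + 1² = 5
5 → 5² = 25
25 → 2² + 5² = 29
29 → 2² + 9² = 85
85 → 8² + 5² = 89
89 → 8² + 9² = 145
145 → 1² + 4² + 5² = 42
42 → 4² + 2² = 20
20 → 2² + 0² = 4
4 → 4² = 16
16 → 1² + 6² = 37
37 → 3² + 7² = 58
58 → 5² + 8² = 89  — 89 already seen; the sequence cycles without reaching 1.

not happy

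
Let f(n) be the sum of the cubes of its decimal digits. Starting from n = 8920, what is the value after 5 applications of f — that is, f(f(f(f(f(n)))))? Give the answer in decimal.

55

8920 → 8³ + 9³ + 2³ + 0³ = 1249
1249 → 1³ + 2³ + 4³ + 9³ = 802
802 → 8³ + 0³ + 2³ = 520
520 → 5³ + 2³ + 0³ = 133
133 → 1³ + 3³ + 3³ = 55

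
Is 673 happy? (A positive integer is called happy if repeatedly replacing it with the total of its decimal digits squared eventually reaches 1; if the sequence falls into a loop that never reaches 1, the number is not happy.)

happy

673 → 6² + 7² + 3² = 36 + 49 + 9 = 94
94 → 9² + 4² = 81 + 16 = 97
97 → 9² + 7² = 81 + 49 = 130
130 → 1² + 3² + 0² = 1 + 9 + 0 = 10
10 → 1² + 0² = 1 + 0 = 1  — reached 1.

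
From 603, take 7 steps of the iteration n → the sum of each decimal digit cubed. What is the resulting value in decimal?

603 → 6³ + 0³ + 3³ = 216 + 0 + 27 = 243
243 → 2³ + 4³ + 3³ = 8 + 64 + 27 = 99
99 → 9³ + 9³ = 729 + 729 = 1458
1458 → 1³ + 4³ + 5³ + 8³ = 1 + 64 + 125 + 512 = 702
702 → 7³ + 0³ + 2³ = 343 + 0 + 8 = 351
351 → 3³ + 5³ + 1³ = 27 + 125 + 1 = 153
153 → 1³ + 5³ + 3³ = 1 + 125 + 27 = 153

153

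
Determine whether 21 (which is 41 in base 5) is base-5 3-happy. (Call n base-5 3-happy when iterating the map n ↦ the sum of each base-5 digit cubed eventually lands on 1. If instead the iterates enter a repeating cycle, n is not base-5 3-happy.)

not base-5 3-happy

21 = (4,1)_5 → 4³ + 1³ = 65
65 = (2,3,0)_5 → 2³ + 3³ + 0³ = 35
35 = (1,2,0)_5 → 1³ + 2³ + 0³ = 9
9 = (1,4)_5 → 1³ + 4³ = 65  — 65 already seen; the sequence cycles without reaching 1.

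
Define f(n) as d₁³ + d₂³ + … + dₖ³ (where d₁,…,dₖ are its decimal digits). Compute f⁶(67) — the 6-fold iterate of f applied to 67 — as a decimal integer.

67 → 6³ + 7³ = 216 + 343 = 559
559 → 5³ + 5³ + 9³ = 125 + 125 + 729 = 979
979 → 9³ + 7³ + 9³ = 729 + 343 + 729 = 1801
1801 → 1³ + 8³ + 0³ + 1³ = 1 + 512 + 0 + 1 = 514
514 → 5³ + 1³ + 4³ = 125 + 1 + 64 = 190
190 → 1³ + 9³ + 0³ = 1 + 729 + 0 = 730

730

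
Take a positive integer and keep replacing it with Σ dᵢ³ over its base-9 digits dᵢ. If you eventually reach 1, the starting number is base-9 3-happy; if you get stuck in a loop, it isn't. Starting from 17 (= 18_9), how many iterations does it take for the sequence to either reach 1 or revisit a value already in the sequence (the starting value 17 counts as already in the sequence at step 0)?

17 = (1,8)_9 → 1³ + 8³ = 1 + 512 = 513
513 = (6,3,0)_9 → 6³ + 3³ + 0³ = 216 + 27 + 0 = 243
243 = (3,0,0)_9 → 3³ + 0³ + 0³ = 27 + 0 + 0 = 27
27 = (3,0)_9 → 3³ + 0³ = 27 + 0 = 27  — 27 repeats.
That took 4 steps.

4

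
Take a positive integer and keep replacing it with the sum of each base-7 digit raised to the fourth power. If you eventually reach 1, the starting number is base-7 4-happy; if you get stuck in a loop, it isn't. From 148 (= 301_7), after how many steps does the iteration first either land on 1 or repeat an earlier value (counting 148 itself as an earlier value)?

148 = (3,0,1)_7 → 3⁴ + 0⁴ + 1⁴ = 81 + 0 + 1 = 82
82 = (1,4,5)_7 → 1⁴ + 4⁴ + 5⁴ = 1 + 256 + 625 = 882
882 = (2,4,0,0)_7 → 2⁴ + 4⁴ + 0⁴ + 0⁴ = 16 + 256 + 0 + 0 = 272
272 = (5,3,6)_7 → 5⁴ + 3⁴ + 6⁴ = 625 + 81 + 1296 = 2002
2002 = (5,5,6,0)_7 → 5⁴ + 5⁴ + 6⁴ + 0⁴ = 625 + 625 + 1296 + 0 = 2546
2546 = (1,0,2,6,5)_7 → 1⁴ + 0⁴ + 2⁴ + 6⁴ + 5⁴ = 1 + 0 + 16 + 1296 + 625 = 1938
1938 = (5,4,3,6)_7 → 5⁴ + 4⁴ + 3⁴ + 6⁴ = 625 + 256 + 81 + 1296 = 2258
2258 = (6,4,0,4)_7 → 6⁴ + 4⁴ + 0⁴ + 4⁴ = 1296 + 256 + 0 + 256 = 1808
1808 = (5,1,6,2)_7 → 5⁴ + 1⁴ + 6⁴ + 2⁴ = 625 + 1 + 1296 + 16 = 1938  — 1938 repeats.
That took 9 steps.

9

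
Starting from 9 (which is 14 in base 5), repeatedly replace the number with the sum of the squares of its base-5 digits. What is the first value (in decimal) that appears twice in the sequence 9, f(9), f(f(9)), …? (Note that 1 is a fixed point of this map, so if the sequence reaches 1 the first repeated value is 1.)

9 = (1,4)_5 → 1² + 4² = 1 + 16 = 17
17 = (3,2)_5 → 3² + 2² = 9 + 4 = 13
13 = (2,3)_5 → 2² + 3² = 4 + 9 = 13  — 13 already appeared earlier.

13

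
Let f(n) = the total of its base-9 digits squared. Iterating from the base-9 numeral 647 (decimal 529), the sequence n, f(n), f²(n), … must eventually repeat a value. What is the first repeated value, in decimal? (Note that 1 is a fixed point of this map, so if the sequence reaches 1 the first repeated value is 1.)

1

529 = (6,4,7)_9 → 6² + 4² + 7² = 101
101 = (1,2,2)_9 → 1² + 2² + 2² = 9
9 = (1,0)_9 → 1² + 0² = 1  — reached the fixed point 1.
1 → 1, so 1 is the first repeated value.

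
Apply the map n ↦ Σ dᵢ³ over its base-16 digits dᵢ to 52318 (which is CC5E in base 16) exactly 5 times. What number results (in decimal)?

52318 = (12,12,5,14)_16 → 12³ + 12³ + 5³ + 14³ = 6325
6325 = (1,8,11,5)_16 → 1³ + 8³ + 11³ + 5³ = 1969
1969 = (7,11,1)_16 → 7³ + 11³ + 1³ = 1675
1675 = (6,8,11)_16 → 6³ + 8³ + 11³ = 2059
2059 = (8,0,11)_16 → 8³ + 0³ + 11³ = 1843

1843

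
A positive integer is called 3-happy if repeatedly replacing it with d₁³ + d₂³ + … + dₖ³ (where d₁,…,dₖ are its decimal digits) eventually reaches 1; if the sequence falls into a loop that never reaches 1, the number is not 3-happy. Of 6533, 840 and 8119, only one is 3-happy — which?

6533: 6533 → 395 → 881 → 1025 → 134 → 92 → 737 → 713 → 371 → 371  — repeats 371 (not 3-happy)
840: 840 → 576 → 684 → 792 → 1080 → 513 → 153 → 153  — repeats 153 (not 3-happy)
8119: 8119 → 1243 → 100 → 1  — reaches 1 (3-happy)

8119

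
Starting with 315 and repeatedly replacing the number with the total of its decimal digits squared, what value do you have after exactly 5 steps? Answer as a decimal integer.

315 → 3² + 1² + 5² = 9 + 1 + 25 = 35
35 → 3² + 5² = 9 + 25 = 34
34 → 3² + 4² = 9 + 16 = 25
25 → 2² + 5² = 4 + 25 = 29
29 → 2² + 9² = 4 + 81 = 85

85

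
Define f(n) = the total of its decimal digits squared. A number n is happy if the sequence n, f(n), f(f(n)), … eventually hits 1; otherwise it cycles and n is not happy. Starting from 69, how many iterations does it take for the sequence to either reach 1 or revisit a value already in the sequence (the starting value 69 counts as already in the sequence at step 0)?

13

69 → 6² + 9² = 117
117 → 1² + 1² + 7² = 51
51 → 5² + 1² = 26
26 → 2² + 6² = 40
40 → 4² + 0² = 16
16 → 1² + 6² = 37
37 → 3² + 7² = 58
58 → 5² + 8² = 89
89 → 8² + 9² = 145
145 → 1² + 4² + 5² = 42
42 → 4² + 2² = 20
20 → 2² + 0² = 4
4 → 4² = 16  — 16 repeats.
That took 13 steps.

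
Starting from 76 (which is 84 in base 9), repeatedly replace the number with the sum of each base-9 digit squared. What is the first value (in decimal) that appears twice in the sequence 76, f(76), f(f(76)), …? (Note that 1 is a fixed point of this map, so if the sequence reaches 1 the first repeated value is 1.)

50

76 = (8,4)_9 → 8² + 4² = 64 + 16 = 80
80 = (8,8)_9 → 8² + 8² = 64 + 64 = 128
128 = (1,5,2)_9 → 1² + 5² + 2² = 1 + 25 + 4 = 30
30 = (3,3)_9 → 3² + 3² = 9 + 9 = 18
18 = (2,0)_9 → 2² + 0² = 4 + 0 = 4
4 = (4)_9 → 4² = 16
16 = (1,7)_9 → 1² + 7² = 1 + 49 = 50
50 = (5,5)_9 → 5² + 5² = 25 + 25 = 50  — 50 already appeared earlier.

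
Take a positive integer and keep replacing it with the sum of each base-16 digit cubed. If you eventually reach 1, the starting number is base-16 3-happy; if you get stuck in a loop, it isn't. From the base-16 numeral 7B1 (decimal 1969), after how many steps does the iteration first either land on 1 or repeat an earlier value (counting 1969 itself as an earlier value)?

1969 = (7,11,1)_16 → 7³ + 11³ + 1³ = 1675
1675 = (6,8,11)_16 → 6³ + 8³ + 11³ = 2059
2059 = (8,0,11)_16 → 8³ + 0³ + 11³ = 1843
1843 = (7,3,3)_16 → 7³ + 3³ + 3³ = 397
397 = (1,8,13)_16 → 1³ + 8³ + 13³ = 2710
2710 = (10,9,6)_16 → 10³ + 9³ + 6³ = 1945
1945 = (7,9,9)_16 → 7³ + 9³ + 9³ = 1801
1801 = (7,0,9)_16 → 7³ + 0³ + 9³ = 1072
1072 = (4,3,0)_16 → 4³ + 3³ + 0³ = 91
91 = (5,11)_16 → 5³ + 11³ = 1456
1456 = (5,11,0)_16 → 5³ + 11³ + 0³ = 1456  — 1456 repeats.
That took 11 steps.

11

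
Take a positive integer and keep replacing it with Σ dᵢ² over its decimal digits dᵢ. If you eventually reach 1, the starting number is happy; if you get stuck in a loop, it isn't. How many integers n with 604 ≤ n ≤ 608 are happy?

1

604: 604 → 52 → 29 → 85 → 89 → 145 → 42 → 20 → 4 → 16 → 37 → 58 → 89  (repeats 89)
605: 605 → 61 → 37 → 58 → 89 → 145 → 42 → 20 → 4 → 16 → 37  (repeats 37)
606: 606 → 72 → 53 → 34 → 25 → 29 → 85 → 89 → 145 → 42 → 20 → 4 → 16 → 37 → 58 → 89  (repeats 89)
607: 607 → 85 → 89 → 145 → 42 → 20 → 4 → 16 → 37 → 58 → 89  (repeats 89)
608: 608 → 100 → 1  (reaches 1)
happy: 608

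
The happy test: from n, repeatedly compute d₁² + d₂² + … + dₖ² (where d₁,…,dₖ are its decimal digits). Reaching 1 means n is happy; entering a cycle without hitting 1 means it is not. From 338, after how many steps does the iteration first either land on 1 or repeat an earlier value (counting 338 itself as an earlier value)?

4

338 → 3² + 3² + 8² = 82
82 → 8² + 2² = 68
68 → 6² + 8² = 100
100 → 1² + 0² + 0² = 1  — reached 1.
That took 4 steps.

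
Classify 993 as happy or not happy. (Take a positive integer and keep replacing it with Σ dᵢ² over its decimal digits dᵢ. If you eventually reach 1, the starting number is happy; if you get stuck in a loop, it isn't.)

not happy

993 → 9² + 9² + 3² = 171
171 → 1² + 7² + 1² = 51
51 → 5² + 1² = 26
26 → 2² + 6² = 40
40 → 4² + 0² = 16
16 → 1² + 6² = 37
37 → 3² + 7² = 58
58 → 5² + 8² = 89
89 → 8² + 9² = 145
145 → 1² + 4² + 5² = 42
42 → 4² + 2² = 20
20 → 2² + 0² = 4
4 → 4² = 16  — 16 already seen; the sequence cycles without reaching 1.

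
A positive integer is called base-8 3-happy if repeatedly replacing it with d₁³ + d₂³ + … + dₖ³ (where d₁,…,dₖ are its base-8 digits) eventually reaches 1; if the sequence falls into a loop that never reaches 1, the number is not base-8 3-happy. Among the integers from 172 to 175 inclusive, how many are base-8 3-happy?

1

172: 172 → 197 → 152 → 35 → 91 → 55 → 559 → 469 → 476 → 434 → 440 → 559  — not base-8 3-happy
173: 173 → 258 → 72 → 2 → 8 → 1  — base-8 3-happy
174: 174 → 349 → 277 → 197 → 152 → 35 → 91 → 55 → 559 → 469 → 476 → 434 → 440 → 559  — not base-8 3-happy
175: 175 → 476 → 434 → 440 → 559 → 469 → 476  — not base-8 3-happy
base-8 3-happy: 173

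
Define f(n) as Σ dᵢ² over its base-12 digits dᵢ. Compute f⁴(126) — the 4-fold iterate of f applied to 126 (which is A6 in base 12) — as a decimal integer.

5

126 = (10,6)_12 → 10² + 6² = 100 + 36 = 136
136 = (11,4)_12 → 11² + 4² = 121 + 16 = 137
137 = (11,5)_12 → 11² + 5² = 121 + 25 = 146
146 = (1,0,2)_12 → 1² + 0² + 2² = 1 + 0 + 4 = 5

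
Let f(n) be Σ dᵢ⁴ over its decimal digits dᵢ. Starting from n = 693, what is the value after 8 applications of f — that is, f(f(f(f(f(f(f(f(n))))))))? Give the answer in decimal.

9219

693 → 6⁴ + 9⁴ + 3⁴ = 7938
7938 → 7⁴ + 9⁴ + 3⁴ + 8⁴ = 13139
13139 → 1⁴ + 3⁴ + 1⁴ + 3⁴ + 9⁴ = 6725
6725 → 6⁴ + 7⁴ + 2⁴ + 5⁴ = 4338
4338 → 4⁴ + 3⁴ + 3⁴ + 8⁴ = 4514
4514 → 4⁴ + 5⁴ + 1⁴ + 4⁴ = 1138
1138 → 1⁴ + 1⁴ + 3⁴ + 8⁴ = 4179
4179 → 4⁴ + 1⁴ + 7⁴ + 9⁴ = 9219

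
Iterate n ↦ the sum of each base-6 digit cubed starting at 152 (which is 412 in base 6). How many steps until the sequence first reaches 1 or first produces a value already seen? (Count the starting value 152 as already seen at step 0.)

6

152 = (4,1,2)_6 → 4³ + 1³ + 2³ = 73
73 = (2,0,1)_6 → 2³ + 0³ + 1³ = 9
9 = (1,3)_6 → 1³ + 3³ = 28
28 = (4,4)_6 → 4³ + 4³ = 128
128 = (3,3,2)_6 → 3³ + 3³ + 2³ = 62
62 = (1,4,2)_6 → 1³ + 4³ + 2³ = 73  — 73 repeats.
That took 6 steps.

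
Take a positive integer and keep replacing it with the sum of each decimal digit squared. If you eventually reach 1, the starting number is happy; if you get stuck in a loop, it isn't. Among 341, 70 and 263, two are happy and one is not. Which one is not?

341

341: 341 → 26 → 40 → 16 → 37 → 58 → 89 → 145 → 42 → 20 → 4 → 16  — repeats 16 (not happy)
70: 70 → 49 → 97 → 130 → 10 → 1  — reaches 1 (happy)
263: 263 → 49 → 97 → 130 → 10 → 1  — reaches 1 (happy)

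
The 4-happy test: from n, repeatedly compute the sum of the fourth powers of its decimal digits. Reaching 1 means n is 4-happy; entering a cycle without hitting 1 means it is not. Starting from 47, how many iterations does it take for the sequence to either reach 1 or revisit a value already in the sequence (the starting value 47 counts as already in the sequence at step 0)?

47 → 4⁴ + 7⁴ = 256 + 2401 = 2657
2657 → 2⁴ + 6⁴ + 5⁴ + 7⁴ = 16 + 1296 + 625 + 2401 = 4338
4338 → 4⁴ + 3⁴ + 3⁴ + 8⁴ = 256 + 81 + 81 + 4096 = 4514
4514 → 4⁴ + 5⁴ + 1⁴ + 4⁴ = 256 + 625 + 1 + 256 = 1138
1138 → 1⁴ + 1⁴ + 3⁴ + 8⁴ = 1 + 1 + 81 + 4096 = 4179
4179 → 4⁴ + 1⁴ + 7⁴ + 9⁴ = 256 + 1 + 2401 + 6561 = 9219
9219 → 9⁴ + 2⁴ + 1⁴ + 9⁴ = 6561 + 16 + 1 + 6561 = 13139
13139 → 1⁴ + 3⁴ + 1⁴ + 3⁴ + 9⁴ = 1 + 81 + 1 + 81 + 6561 = 6725
6725 → 6⁴ + 7⁴ + 2⁴ + 5⁴ = 1296 + 2401 + 16 + 625 = 4338  — 4338 repeats.
That took 9 steps.

9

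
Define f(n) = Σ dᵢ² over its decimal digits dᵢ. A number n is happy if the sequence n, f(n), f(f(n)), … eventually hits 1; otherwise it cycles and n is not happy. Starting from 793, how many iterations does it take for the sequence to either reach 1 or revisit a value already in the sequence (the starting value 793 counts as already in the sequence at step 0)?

6

793 → 7² + 9² + 3² = 139
139 → 1² + 3² + 9² = 91
91 → 9² + 1² = 82
82 → 8² + 2² = 68
68 → 6² + 8² = 100
100 → 1² + 0² + 0² = 1  — reached 1.
That took 6 steps.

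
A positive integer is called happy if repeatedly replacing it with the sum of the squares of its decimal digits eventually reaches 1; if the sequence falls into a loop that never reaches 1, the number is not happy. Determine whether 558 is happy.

558 → 5² + 5² + 8² = 25 + 25 + 64 = 114
114 → 1² + 1² + 4² = 1 + 1 + 16 = 18
18 → 1² + 8² = 1 + 64 = 65
65 → 6² + 5² = 36 + 25 = 61
61 → 6² + 1² = 36 + 1 = 37
37 → 3² + 7² = 9 + 49 = 58
58 → 5² + 8² = 25 + 64 = 89
89 → 8² + 9² = 64 + 81 = 145
145 → 1² + 4² + 5² = 1 + 16 + 25 = 42
42 → 4² + 2² = 16 + 4 = 20
20 → 2² + 0² = 4 + 0 = 4
4 → 4² = 16
16 → 1² + 6² = 1 + 36 = 37  — 37 already seen; the sequence cycles without reaching 1.

not happy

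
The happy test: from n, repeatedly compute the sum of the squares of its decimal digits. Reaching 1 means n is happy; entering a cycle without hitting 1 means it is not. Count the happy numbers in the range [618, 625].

618: 618 → 101 → 2 → 4 → 16 → 37 → 58 → 89 → 145 → 42 → 20 → 4  — not happy
619: 619 → 118 → 66 → 72 → 53 → 34 → 25 → 29 → 85 → 89 → 145 → 42 → 20 → 4 → 16 → 37 → 58 → 89  — not happy
620: 620 → 40 → 16 → 37 → 58 → 89 → 145 → 42 → 20 → 4 → 16  — not happy
621: 621 → 41 → 17 → 50 → 25 → 29 → 85 → 89 → 145 → 42 → 20 → 4 → 16 → 37 → 58 → 89  — not happy
622: 622 → 44 → 32 → 13 → 10 → 1  — happy
623: 623 → 49 → 97 → 130 → 10 → 1  — happy
624: 624 → 56 → 61 → 37 → 58 → 89 → 145 → 42 → 20 → 4 → 16 → 37  — not happy
625: 625 → 65 → 61 → 37 → 58 → 89 → 145 → 42 → 20 → 4 → 16 → 37  — not happy
happy: 622, 623

2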